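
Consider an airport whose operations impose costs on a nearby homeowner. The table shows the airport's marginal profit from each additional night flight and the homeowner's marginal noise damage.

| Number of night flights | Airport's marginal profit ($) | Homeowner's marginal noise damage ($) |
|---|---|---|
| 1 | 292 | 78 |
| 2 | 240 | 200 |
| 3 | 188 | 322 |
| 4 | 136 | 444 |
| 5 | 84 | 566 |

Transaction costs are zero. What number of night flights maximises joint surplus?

2

Bargaining reaches the level where marginal profit last exceeds marginal noise damage.
That holds through level 2 (240 ≥ 200) but not at 3 (188 < 322).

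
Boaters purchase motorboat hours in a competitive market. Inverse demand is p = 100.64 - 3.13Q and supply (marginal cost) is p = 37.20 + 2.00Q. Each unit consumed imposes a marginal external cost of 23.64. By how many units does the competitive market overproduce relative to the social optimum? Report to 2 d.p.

Market equilibrium (private): 37.20 + 2.00Q = 100.64 - 3.13Q → Q_m = 12.3665.
Social marginal benefit = demand − MEC = 77.00 - 3.13Q.
Set SMB = MC: 77.00 - 3.13Q = 37.20 + 2.00Q → Q* = 7.7583.
Gap = |12.3665 − 7.7583| = 4.6082.

4.61 units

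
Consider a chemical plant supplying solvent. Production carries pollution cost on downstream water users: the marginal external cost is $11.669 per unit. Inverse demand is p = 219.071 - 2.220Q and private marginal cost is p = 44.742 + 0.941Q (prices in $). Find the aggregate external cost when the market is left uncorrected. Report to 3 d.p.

$643.545

Market equilibrium (private): 44.742 + 0.941Q = 219.071 - 2.220Q → Q_m = 55.1500.
Total external cost = MEC × Q_m = 11.669 × 55.1500 = 643.5454.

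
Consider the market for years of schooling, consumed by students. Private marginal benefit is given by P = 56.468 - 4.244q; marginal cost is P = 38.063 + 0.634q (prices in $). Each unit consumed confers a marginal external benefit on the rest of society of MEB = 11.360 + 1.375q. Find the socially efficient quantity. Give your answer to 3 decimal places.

Social marginal benefit = demand + MEB = 67.828 - 2.869q.
Set SMB = MC: 67.828 - 2.869q = 38.063 + 0.634q → q* = 8.4970.

q* = 8.497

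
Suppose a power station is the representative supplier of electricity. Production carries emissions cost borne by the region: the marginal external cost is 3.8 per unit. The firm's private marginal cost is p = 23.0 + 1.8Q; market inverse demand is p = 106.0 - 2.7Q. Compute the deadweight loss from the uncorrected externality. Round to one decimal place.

Market equilibrium (private): 23.0 + 1.8Q = 106.0 - 2.7Q → Q_m = 18.4444.
Social marginal cost = private MC + MEC = 26.8 + 1.8Q.
Set SMC = demand: 26.8 + 1.8Q = 106.0 - 2.7Q → Q* = 17.6000.
The welfare-loss triangle has base |Q_m − Q*| and height MEC(Q_m) (the vertical gap between SMC and demand is zero at Q* and MEC at Q_m).
DWL = ½ × 0.8444 × 3.8000 = 1.6044.

DWL = 1.6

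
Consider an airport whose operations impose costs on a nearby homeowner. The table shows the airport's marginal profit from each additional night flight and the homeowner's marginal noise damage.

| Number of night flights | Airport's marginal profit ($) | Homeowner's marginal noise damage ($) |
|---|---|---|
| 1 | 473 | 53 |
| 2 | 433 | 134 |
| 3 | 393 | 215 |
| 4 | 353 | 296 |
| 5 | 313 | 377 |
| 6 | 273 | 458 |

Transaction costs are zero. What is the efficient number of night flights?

Bargaining reaches the level where marginal profit last exceeds marginal noise damage.
That holds through level 4 (353 ≥ 296) but not at 5 (313 < 377).

4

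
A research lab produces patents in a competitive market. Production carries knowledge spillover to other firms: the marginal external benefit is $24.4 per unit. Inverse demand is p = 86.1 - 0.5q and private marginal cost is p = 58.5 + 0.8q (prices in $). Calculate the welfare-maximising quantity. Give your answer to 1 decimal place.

Social marginal cost = private MC − MEB = 34.1 + 0.8q.
Set SMC = demand: 34.1 + 0.8q = 86.1 - 0.5q → q* = 40.0000.

q* = 40.0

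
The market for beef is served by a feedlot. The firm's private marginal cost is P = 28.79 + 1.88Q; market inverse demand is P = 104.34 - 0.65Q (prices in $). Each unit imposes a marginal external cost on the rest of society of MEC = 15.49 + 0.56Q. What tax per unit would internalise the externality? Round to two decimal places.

Social marginal cost = private MC + MEC = 44.28 + 2.44Q.
Set SMC = demand: 44.28 + 2.44Q = 104.34 - 0.65Q → Q* = 19.4369.
The Pigouvian tax equals MEC at Q*: 15.49 + 0.56×19.4369 = 26.3747.

tax = $26.37 per unit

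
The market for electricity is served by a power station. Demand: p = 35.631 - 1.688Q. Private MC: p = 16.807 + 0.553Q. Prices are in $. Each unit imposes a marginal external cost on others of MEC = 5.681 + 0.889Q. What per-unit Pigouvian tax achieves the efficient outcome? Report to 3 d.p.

tax = $9.414 per unit

Social marginal cost = private MC + MEC = 22.488 + 1.442Q.
Set SMC = demand: 22.488 + 1.442Q = 35.631 - 1.688Q → Q* = 4.1990.
The Pigouvian tax equals MEC at Q*: 5.681 + 0.889×4.1990 = 9.4139.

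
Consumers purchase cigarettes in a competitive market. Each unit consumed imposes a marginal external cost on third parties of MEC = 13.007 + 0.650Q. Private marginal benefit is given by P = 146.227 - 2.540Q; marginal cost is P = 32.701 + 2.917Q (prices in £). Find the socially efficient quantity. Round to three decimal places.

Social marginal benefit = demand − MEC = 133.220 - 3.190Q.
Set SMB = MC: 133.220 - 3.190Q = 32.701 + 2.917Q → Q* = 16.4596.

Q* = 16.460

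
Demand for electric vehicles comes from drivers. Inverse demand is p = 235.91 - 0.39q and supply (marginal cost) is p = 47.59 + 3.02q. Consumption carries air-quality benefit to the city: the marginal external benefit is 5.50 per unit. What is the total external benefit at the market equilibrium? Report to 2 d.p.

Market equilibrium (private): 47.59 + 3.02q = 235.91 - 0.39q → q_m = 55.2258.
Total external benefit = MEB × q_m = 5.50 × 55.2258 = 303.7419.

303.74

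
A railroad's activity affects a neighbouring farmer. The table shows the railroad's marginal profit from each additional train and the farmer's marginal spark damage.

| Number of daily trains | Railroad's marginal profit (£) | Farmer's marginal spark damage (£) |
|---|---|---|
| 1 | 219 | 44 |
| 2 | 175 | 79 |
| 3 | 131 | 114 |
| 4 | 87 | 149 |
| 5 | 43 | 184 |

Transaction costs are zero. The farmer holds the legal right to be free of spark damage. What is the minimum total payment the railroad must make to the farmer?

Efficient level: marginal profit ≥ marginal spark damage through level 3, so k* = 3.
With the farmer holding the right, the railroad must at least compensate total damage at k*: 44 + 79 + 114 = 237.

£237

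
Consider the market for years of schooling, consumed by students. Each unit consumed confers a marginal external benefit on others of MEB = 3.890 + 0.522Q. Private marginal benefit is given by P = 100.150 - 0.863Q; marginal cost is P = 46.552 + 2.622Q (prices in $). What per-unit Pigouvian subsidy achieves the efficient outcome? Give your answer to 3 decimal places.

subsidy = $14.018 per unit

Social marginal benefit = demand + MEB = 104.040 - 0.341Q.
Set SMB = MC: 104.040 - 0.341Q = 46.552 + 2.622Q → Q* = 19.4020.
The Pigouvian subsidy equals MEB at Q*: 3.890 + 0.522×19.4020 = 14.0178.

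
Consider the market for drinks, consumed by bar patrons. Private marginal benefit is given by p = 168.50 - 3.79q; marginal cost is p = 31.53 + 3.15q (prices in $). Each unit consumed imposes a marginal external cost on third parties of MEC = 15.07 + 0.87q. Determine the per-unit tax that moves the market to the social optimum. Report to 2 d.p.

Social marginal benefit = demand − MEC = 153.43 - 4.66q.
Set SMB = MC: 153.43 - 4.66q = 31.53 + 3.15q → q* = 15.6082.
The Pigouvian tax equals MEC at q*: 15.07 + 0.87×15.6082 = 28.6491.

tax = $28.65 per unit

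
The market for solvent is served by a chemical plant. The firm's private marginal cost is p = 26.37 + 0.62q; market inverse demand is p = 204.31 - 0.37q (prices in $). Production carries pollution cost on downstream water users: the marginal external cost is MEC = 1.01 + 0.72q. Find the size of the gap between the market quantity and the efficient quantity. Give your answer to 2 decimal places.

76.27 units

Market equilibrium (private): 26.37 + 0.62q = 204.31 - 0.37q → q_m = 179.7374.
Social marginal cost = private MC + MEC = 27.38 + 1.34q.
Set SMC = demand: 27.38 + 1.34q = 204.31 - 0.37q → q* = 103.4678.
Gap = |179.7374 − 103.4678| = 76.2696.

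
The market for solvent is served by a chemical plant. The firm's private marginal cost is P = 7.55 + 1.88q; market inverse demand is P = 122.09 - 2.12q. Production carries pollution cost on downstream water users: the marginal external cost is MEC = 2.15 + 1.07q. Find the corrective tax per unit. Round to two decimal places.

tax = 25.87 per unit

Social marginal cost = private MC + MEC = 9.70 + 2.95q.
Set SMC = demand: 9.70 + 2.95q = 122.09 - 2.12q → q* = 22.1677.
The Pigouvian tax equals MEC at q*: 2.15 + 1.07×22.1677 = 25.8694.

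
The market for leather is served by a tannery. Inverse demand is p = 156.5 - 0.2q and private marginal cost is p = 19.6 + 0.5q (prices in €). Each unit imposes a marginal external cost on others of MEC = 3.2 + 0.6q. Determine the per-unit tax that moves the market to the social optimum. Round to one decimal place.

Social marginal cost = private MC + MEC = 22.8 + 1.1q.
Set SMC = demand: 22.8 + 1.1q = 156.5 - 0.2q → q* = 102.8462.
The Pigouvian tax equals MEC at q*: 3.2 + 0.6×102.8462 = 64.9077.

tax = €64.9 per unit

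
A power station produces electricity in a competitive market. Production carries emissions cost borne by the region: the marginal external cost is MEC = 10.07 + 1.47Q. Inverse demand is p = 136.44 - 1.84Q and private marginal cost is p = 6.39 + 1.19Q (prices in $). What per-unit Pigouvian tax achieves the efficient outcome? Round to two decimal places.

Social marginal cost = private MC + MEC = 16.46 + 2.66Q.
Set SMC = demand: 16.46 + 2.66Q = 136.44 - 1.84Q → Q* = 26.6622.
The Pigouvian tax equals MEC at Q*: 10.07 + 1.47×26.6622 = 49.2634.

tax = $49.26 per unit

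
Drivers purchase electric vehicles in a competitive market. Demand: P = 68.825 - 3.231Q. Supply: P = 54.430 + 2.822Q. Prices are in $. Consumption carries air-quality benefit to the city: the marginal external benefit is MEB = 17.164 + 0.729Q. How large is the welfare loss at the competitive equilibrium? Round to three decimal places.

DWL = $33.539

Market equilibrium (private): 54.430 + 2.822Q = 68.825 - 3.231Q → Q_m = 2.3782.
Social marginal benefit = demand + MEB = 85.989 - 2.502Q.
Set SMB = MC: 85.989 - 2.502Q = 54.430 + 2.822Q → Q* = 5.9277.
The welfare-loss triangle has base |Q_m − Q*| and height MEB(Q_m) (the vertical gap between SMB and MC is zero at Q* and MEB at Q_m).
DWL = ½ × 3.5495 × 18.8977 = 33.5387.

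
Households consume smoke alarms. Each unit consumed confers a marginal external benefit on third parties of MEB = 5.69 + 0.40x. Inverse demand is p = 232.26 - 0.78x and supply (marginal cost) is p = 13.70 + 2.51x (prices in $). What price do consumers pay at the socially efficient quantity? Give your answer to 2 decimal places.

P = $171.74

Social marginal benefit = demand + MEB = 237.95 - 0.38x.
Set SMB = MC: 237.95 - 0.38x = 13.70 + 2.51x → x* = 77.5952.
Consumer price on the demand curve at x*: 232.26 − 0.78×77.5952 = 171.7357.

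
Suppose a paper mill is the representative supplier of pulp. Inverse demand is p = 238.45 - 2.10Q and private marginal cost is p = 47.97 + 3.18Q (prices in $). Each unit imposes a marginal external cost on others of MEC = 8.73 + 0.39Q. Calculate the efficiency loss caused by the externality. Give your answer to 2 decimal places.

DWL = $45.84

Market equilibrium (private): 47.97 + 3.18Q = 238.45 - 2.10Q → Q_m = 36.0758.
Social marginal cost = private MC + MEC = 56.70 + 3.57Q.
Set SMC = demand: 56.70 + 3.57Q = 238.45 - 2.10Q → Q* = 32.0547.
The welfare-loss triangle has base |Q_m − Q*| and height MEC(Q_m) (the vertical gap between SMC and demand is zero at Q* and MEC at Q_m).
DWL = ½ × 4.0211 × 22.7995 = 45.8395.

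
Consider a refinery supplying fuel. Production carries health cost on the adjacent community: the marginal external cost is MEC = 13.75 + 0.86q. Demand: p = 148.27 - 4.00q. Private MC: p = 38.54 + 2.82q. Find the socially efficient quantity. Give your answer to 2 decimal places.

q* = 12.50

Social marginal cost = private MC + MEC = 52.29 + 3.68q.
Set SMC = demand: 52.29 + 3.68q = 148.27 - 4.00q → q* = 12.4974.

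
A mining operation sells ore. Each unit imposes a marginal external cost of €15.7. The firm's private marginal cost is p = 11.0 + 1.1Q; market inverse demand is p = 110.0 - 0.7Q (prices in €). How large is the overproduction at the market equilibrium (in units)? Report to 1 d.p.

8.7 units

Market equilibrium (private): 11.0 + 1.1Q = 110.0 - 0.7Q → Q_m = 55.0000.
Social marginal cost = private MC + MEC = 26.7 + 1.1Q.
Set SMC = demand: 26.7 + 1.1Q = 110.0 - 0.7Q → Q* = 46.2778.
Gap = |55.0000 − 46.2778| = 8.7222.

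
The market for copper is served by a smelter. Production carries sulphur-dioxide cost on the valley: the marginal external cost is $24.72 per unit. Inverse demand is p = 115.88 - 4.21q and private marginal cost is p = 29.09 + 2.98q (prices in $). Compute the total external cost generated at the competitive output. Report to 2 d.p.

Market equilibrium (private): 29.09 + 2.98q = 115.88 - 4.21q → q_m = 12.0709.
Total external cost = MEC × q_m = 24.72 × 12.0709 = 298.3926.

$298.39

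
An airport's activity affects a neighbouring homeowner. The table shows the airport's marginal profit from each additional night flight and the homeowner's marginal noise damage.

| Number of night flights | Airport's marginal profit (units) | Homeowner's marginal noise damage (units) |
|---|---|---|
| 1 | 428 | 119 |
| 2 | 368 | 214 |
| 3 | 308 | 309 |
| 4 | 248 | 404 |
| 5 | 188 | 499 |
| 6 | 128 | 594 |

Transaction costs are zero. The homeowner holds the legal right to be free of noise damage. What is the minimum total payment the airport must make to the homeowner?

Efficient level: marginal profit ≥ marginal noise damage through level 2, so k* = 2.
With the homeowner holding the right, the airport must at least compensate total damage at k*: 119 + 214 = 333.

333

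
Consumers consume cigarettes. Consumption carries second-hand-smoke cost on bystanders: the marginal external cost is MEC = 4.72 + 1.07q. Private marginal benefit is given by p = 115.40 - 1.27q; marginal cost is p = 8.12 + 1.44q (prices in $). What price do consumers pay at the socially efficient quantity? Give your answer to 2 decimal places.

Social marginal benefit = demand − MEC = 110.68 - 2.34q.
Set SMB = MC: 110.68 - 2.34q = 8.12 + 1.44q → q* = 27.1323.
Consumer price on the demand curve at q*: 115.40 − 1.27×27.1323 = 80.9420.

P = $80.94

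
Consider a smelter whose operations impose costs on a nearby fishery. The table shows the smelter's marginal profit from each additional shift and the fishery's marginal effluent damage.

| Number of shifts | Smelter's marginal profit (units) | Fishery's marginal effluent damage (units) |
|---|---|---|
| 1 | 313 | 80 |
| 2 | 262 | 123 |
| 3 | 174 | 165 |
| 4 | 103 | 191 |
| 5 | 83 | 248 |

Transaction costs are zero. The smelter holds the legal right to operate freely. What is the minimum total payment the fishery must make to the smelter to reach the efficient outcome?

186

Left alone the smelter would choose level 5 (marginal profit stays positive).
Efficient level: k* = 3 (marginal profit ≥ marginal effluent damage through 3).
The fishery must at least cover the smelter's forgone profit from cutting 5→3: 103 + 83 = 186.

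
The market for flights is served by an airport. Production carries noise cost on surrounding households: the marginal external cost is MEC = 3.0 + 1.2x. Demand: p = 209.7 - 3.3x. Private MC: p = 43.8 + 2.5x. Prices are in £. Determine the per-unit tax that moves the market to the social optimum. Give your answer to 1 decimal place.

tax = £30.9 per unit

Social marginal cost = private MC + MEC = 46.8 + 3.7x.
Set SMC = demand: 46.8 + 3.7x = 209.7 - 3.3x → x* = 23.2714.
The Pigouvian tax equals MEC at x*: 3.0 + 1.2×23.2714 = 30.9257.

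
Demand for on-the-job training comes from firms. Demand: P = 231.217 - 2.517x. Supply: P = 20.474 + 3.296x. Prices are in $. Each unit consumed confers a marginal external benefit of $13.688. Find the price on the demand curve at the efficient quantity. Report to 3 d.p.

P = $134.039

Social marginal benefit = demand + MEB = 244.905 - 2.517x.
Set SMB = MC: 244.905 - 2.517x = 20.474 + 3.296x → x* = 38.6085.
Consumer price on the demand curve at x*: 231.217 − 2.517×38.6085 = 134.0394.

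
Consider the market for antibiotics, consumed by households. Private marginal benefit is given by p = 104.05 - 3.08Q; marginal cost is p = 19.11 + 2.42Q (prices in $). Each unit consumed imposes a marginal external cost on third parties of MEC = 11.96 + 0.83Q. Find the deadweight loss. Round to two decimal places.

Market equilibrium (private): 19.11 + 2.42Q = 104.05 - 3.08Q → Q_m = 15.4436.
Social marginal benefit = demand − MEC = 92.09 - 3.91Q.
Set SMB = MC: 92.09 - 3.91Q = 19.11 + 2.42Q → Q* = 11.5292.
Height of the DWL triangle at Q_m is MC(Q_m) − SMB(Q_m) = MEC(Q_m) = 24.7782.
DWL = ½ × 3.9144 × 24.7782 = 48.4959.

DWL = $48.50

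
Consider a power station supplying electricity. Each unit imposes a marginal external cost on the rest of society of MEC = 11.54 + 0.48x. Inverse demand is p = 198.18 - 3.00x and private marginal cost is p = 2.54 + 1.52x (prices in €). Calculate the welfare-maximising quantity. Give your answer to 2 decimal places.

x* = 36.82

Social marginal cost = private MC + MEC = 14.08 + 2.00x.
Set SMC = demand: 14.08 + 2.00x = 198.18 - 3.00x → x* = 36.8200.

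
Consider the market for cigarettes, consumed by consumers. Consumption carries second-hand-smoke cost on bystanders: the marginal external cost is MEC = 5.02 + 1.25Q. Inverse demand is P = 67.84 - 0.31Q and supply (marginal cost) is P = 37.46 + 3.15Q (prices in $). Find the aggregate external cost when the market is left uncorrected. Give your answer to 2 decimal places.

Market equilibrium (private): 37.46 + 3.15Q = 67.84 - 0.31Q → Q_m = 8.7803.
Total external cost = ∫₀^{Q_m} (5.02 + 1.25Q) dQ = 5.02×8.7803 + ½×1.25×8.7803² = 92.2606.

$92.26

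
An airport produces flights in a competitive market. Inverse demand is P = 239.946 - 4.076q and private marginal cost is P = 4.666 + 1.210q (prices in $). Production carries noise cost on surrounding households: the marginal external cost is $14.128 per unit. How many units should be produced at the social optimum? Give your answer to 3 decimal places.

q* = 41.837

Social marginal cost = private MC + MEC = 18.794 + 1.210q.
Set SMC = demand: 18.794 + 1.210q = 239.946 - 4.076q → q* = 41.8373.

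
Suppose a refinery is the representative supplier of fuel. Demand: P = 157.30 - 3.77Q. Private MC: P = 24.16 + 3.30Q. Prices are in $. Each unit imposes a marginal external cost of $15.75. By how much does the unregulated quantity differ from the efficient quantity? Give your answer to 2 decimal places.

2.23 units

Market equilibrium (private): 24.16 + 3.30Q = 157.30 - 3.77Q → Q_m = 18.8317.
Social marginal cost = private MC + MEC = 39.91 + 3.30Q.
Set SMC = demand: 39.91 + 3.30Q = 157.30 - 3.77Q → Q* = 16.6040.
Gap = |18.8317 − 16.6040| = 2.2277.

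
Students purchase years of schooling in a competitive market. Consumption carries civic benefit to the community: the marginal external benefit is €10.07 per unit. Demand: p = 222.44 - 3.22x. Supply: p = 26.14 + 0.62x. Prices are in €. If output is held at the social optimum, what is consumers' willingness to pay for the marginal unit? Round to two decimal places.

P = €49.39

Social marginal benefit = demand + MEB = 232.51 - 3.22x.
Set SMB = MC: 232.51 - 3.22x = 26.14 + 0.62x → x* = 53.7422.
Consumer price on the demand curve at x*: 222.44 − 3.22×53.7422 = 49.3901.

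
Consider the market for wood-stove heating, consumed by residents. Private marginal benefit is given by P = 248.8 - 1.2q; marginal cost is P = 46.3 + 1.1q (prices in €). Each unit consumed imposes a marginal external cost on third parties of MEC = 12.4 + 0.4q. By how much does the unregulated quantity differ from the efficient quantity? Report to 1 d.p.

Market equilibrium (private): 46.3 + 1.1q = 248.8 - 1.2q → q_m = 88.0435.
Social marginal benefit = demand − MEC = 236.4 - 1.6q.
Set SMB = MC: 236.4 - 1.6q = 46.3 + 1.1q → q* = 70.4074.
Gap = |88.0435 − 70.4074| = 17.6361.

17.6 units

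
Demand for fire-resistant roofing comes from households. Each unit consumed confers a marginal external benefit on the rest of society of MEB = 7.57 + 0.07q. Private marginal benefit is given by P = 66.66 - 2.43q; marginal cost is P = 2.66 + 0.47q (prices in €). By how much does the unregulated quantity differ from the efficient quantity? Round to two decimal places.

Market equilibrium (private): 2.66 + 0.47q = 66.66 - 2.43q → q_m = 22.0690.
Social marginal benefit = demand + MEB = 74.23 - 2.36q.
Set SMB = MC: 74.23 - 2.36q = 2.66 + 0.47q → q* = 25.2898.
Gap = |22.0690 − 25.2898| = 3.2208.

3.22 units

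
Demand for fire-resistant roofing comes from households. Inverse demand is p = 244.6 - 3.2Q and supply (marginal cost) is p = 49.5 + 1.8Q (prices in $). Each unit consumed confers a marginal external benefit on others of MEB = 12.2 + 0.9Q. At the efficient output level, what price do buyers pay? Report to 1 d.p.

P = $82.8

Social marginal benefit = demand + MEB = 256.8 - 2.3Q.
Set SMB = MC: 256.8 - 2.3Q = 49.5 + 1.8Q → Q* = 50.5610.
Consumer price on the demand curve at Q*: 244.6 − 3.2×50.5610 = 82.8048.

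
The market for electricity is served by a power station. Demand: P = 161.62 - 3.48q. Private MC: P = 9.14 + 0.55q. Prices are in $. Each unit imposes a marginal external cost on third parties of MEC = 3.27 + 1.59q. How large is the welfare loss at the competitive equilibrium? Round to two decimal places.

Market equilibrium (private): 9.14 + 0.55q = 161.62 - 3.48q → q_m = 37.8362.
Social marginal cost = private MC + MEC = 12.41 + 2.14q.
Set SMC = demand: 12.41 + 2.14q = 161.62 - 3.48q → q* = 26.5498.
Height of the DWL triangle at q_m is SMC(q_m) − demand(q_m) = MEC(q_m) = 63.4296.
DWL = ½ × 11.2864 × 63.4296 = 357.9459.

DWL = $357.95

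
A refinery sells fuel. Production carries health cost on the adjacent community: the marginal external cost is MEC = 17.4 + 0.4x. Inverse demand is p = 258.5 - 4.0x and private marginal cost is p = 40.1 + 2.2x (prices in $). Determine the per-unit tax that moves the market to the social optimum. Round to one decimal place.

tax = $29.6 per unit

Social marginal cost = private MC + MEC = 57.5 + 2.6x.
Set SMC = demand: 57.5 + 2.6x = 258.5 - 4.0x → x* = 30.4545.
The Pigouvian tax equals MEC at x*: 17.4 + 0.4×30.4545 = 29.5818.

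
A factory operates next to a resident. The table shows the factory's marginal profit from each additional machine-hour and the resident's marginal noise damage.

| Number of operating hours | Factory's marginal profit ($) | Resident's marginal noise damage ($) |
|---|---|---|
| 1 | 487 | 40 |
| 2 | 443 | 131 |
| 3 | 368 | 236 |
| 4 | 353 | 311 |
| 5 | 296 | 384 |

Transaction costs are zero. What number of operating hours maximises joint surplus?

4

Bargaining reaches the level where marginal profit last exceeds marginal noise damage.
That holds through level 4 (353 ≥ 311) but not at 5 (296 < 384).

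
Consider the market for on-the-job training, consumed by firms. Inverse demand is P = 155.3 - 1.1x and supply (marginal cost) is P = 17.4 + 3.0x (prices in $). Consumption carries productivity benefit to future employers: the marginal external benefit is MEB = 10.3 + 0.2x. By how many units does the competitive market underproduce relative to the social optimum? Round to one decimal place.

4.4 units

Market equilibrium (private): 17.4 + 3.0x = 155.3 - 1.1x → x_m = 33.6341.
Social marginal benefit = demand + MEB = 165.6 - 0.9x.
Set SMB = MC: 165.6 - 0.9x = 17.4 + 3.0x → x* = 38.0000.
Gap = |33.6341 − 38.0000| = 4.3659.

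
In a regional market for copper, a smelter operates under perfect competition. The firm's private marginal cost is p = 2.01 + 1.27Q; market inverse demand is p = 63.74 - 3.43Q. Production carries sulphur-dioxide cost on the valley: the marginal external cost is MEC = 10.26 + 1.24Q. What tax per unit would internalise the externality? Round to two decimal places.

Social marginal cost = private MC + MEC = 12.27 + 2.51Q.
Set SMC = demand: 12.27 + 2.51Q = 63.74 - 3.43Q → Q* = 8.6650.
The Pigouvian tax equals MEC at Q*: 10.26 + 1.24×8.6650 = 21.0046.

tax = 21.00 per unit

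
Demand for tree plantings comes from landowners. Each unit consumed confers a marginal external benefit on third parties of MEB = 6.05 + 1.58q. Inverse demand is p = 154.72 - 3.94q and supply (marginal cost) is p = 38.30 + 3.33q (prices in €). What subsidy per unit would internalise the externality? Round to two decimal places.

Social marginal benefit = demand + MEB = 160.77 - 2.36q.
Set SMB = MC: 160.77 - 2.36q = 38.30 + 3.33q → q* = 21.5237.
The Pigouvian subsidy equals MEB at q*: 6.05 + 1.58×21.5237 = 40.0574.

subsidy = €40.06 per unit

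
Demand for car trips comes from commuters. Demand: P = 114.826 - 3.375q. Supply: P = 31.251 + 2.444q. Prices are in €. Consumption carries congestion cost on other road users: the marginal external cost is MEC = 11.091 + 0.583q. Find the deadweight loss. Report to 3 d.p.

Market equilibrium (private): 31.251 + 2.444q = 114.826 - 3.375q → q_m = 14.3624.
Social marginal benefit = demand − MEC = 103.735 - 3.958q.
Set SMB = MC: 103.735 - 3.958q = 31.251 + 2.444q → q* = 11.3221.
The loss is the area between SMB and MC from q* to q_m; with linear curves that's a triangle of height MEC(q_m).
DWL = ½ × 3.0403 × 19.4643 = 29.5887.

DWL = €29.589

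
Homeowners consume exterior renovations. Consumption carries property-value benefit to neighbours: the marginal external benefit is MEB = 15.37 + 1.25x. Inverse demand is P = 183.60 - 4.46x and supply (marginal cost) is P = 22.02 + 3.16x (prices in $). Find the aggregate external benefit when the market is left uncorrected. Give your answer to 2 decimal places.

Market equilibrium (private): 22.02 + 3.16x = 183.60 - 4.46x → x_m = 21.2047.
Total external benefit = ∫₀^{x_m} (15.37 + 1.25x) dx = 15.37×21.2047 + ½×1.25×21.2047² = 606.9408.

$606.94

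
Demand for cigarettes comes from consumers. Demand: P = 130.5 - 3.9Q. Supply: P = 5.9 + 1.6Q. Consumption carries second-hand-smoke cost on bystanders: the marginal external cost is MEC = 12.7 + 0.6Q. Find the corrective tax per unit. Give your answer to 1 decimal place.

tax = 23.7 per unit

Social marginal benefit = demand − MEC = 117.8 - 4.5Q.
Set SMB = MC: 117.8 - 4.5Q = 5.9 + 1.6Q → Q* = 18.3443.
The Pigouvian tax equals MEC at Q*: 12.7 + 0.6×18.3443 = 23.7066.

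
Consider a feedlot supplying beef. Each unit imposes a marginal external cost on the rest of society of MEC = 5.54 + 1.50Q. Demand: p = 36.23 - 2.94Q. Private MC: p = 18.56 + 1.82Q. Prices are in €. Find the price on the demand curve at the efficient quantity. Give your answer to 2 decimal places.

Social marginal cost = private MC + MEC = 24.10 + 3.32Q.
Set SMC = demand: 24.10 + 3.32Q = 36.23 - 2.94Q → Q* = 1.9377.
Consumer price on the demand curve at Q*: 36.23 − 2.94×1.9377 = 30.5332.

P = €30.53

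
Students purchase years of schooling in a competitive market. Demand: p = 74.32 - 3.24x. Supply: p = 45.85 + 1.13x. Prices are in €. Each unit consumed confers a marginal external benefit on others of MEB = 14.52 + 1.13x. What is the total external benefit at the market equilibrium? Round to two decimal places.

Market equilibrium (private): 45.85 + 1.13x = 74.32 - 3.24x → x_m = 6.5149.
Total external benefit = ∫₀^{x_m} (14.52 + 1.13x) dx = 14.52×6.5149 + ½×1.13×6.5149² = 118.5772.

€118.58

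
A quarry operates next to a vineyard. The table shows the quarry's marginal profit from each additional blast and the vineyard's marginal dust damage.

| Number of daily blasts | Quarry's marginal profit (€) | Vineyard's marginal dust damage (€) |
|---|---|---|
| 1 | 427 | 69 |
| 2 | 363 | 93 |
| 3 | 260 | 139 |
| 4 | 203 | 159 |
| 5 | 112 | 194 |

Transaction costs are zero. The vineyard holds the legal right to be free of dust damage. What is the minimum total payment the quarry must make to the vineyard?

Efficient level: marginal profit ≥ marginal dust damage through level 4, so k* = 4.
With the vineyard holding the right, the quarry must at least compensate total damage at k*: 69 + 93 + 139 + 159 = 460.

€460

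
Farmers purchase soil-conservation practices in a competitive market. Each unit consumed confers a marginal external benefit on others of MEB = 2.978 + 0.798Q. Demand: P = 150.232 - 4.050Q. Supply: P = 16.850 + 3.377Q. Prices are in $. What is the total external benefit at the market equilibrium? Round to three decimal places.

Market equilibrium (private): 16.850 + 3.377Q = 150.232 - 4.050Q → Q_m = 17.9591.
Total external benefit = ∫₀^{Q_m} (2.978 + 0.798Q) dQ = 2.978×17.9591 + ½×0.798×17.9591² = 182.1714.

$182.171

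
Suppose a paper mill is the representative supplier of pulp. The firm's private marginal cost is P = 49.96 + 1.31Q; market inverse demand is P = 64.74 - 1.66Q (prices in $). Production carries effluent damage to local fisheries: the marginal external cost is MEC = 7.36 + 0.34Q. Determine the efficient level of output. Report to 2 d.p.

Q* = 2.24

Social marginal cost = private MC + MEC = 57.32 + 1.65Q.
Set SMC = demand: 57.32 + 1.65Q = 64.74 - 1.66Q → Q* = 2.2417.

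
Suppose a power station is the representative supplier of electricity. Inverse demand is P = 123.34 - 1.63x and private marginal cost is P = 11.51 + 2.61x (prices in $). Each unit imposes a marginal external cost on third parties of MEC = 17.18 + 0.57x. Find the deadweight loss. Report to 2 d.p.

DWL = $107.87

Market equilibrium (private): 11.51 + 2.61x = 123.34 - 1.63x → x_m = 26.3750.
Social marginal cost = private MC + MEC = 28.69 + 3.18x.
Set SMC = demand: 28.69 + 3.18x = 123.34 - 1.63x → x* = 19.6778.
The welfare-loss triangle has base |x_m − x*| and height MEC(x_m) (the vertical gap between SMC and demand is zero at x* and MEC at x_m).
DWL = ½ × 6.6972 × 32.2138 = 107.8711.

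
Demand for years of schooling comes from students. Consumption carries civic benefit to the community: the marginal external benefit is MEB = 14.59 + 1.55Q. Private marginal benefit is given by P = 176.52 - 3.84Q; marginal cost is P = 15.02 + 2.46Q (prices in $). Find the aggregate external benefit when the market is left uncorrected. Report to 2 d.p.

$883.30

Market equilibrium (private): 15.02 + 2.46Q = 176.52 - 3.84Q → Q_m = 25.6349.
Total external benefit = ∫₀^{Q_m} (14.59 + 1.55Q) dQ = 14.59×25.6349 + ½×1.55×25.6349² = 883.3030.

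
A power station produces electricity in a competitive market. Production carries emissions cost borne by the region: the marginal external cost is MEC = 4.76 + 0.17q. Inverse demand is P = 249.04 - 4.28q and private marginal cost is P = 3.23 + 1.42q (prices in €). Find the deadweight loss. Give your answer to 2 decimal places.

Market equilibrium (private): 3.23 + 1.42q = 249.04 - 4.28q → q_m = 43.1246.
Social marginal cost = private MC + MEC = 7.99 + 1.59q.
Set SMC = demand: 7.99 + 1.59q = 249.04 - 4.28q → q* = 41.0647.
The welfare-loss triangle has base |q_m − q*| and height MEC(q_m) (the vertical gap between SMC and demand is zero at q* and MEC at q_m).
DWL = ½ × 2.0599 × 12.0912 = 12.4533.

DWL = €12.45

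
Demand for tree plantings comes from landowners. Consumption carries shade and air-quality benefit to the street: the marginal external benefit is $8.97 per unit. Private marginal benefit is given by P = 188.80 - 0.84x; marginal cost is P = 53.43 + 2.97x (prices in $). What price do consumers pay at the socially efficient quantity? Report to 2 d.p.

P = $156.98

Social marginal benefit = demand + MEB = 197.77 - 0.84x.
Set SMB = MC: 197.77 - 0.84x = 53.43 + 2.97x → x* = 37.8845.
Consumer price on the demand curve at x*: 188.80 − 0.84×37.8845 = 156.9770.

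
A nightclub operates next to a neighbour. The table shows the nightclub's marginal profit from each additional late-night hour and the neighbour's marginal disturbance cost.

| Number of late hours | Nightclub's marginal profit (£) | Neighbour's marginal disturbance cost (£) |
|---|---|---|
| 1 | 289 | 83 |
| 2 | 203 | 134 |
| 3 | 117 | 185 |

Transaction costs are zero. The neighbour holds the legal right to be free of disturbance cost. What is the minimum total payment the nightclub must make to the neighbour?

Efficient level: marginal profit ≥ marginal disturbance cost through level 2, so k* = 2.
With the neighbour holding the right, the nightclub must at least compensate total damage at k*: 83 + 134 = 217.

£217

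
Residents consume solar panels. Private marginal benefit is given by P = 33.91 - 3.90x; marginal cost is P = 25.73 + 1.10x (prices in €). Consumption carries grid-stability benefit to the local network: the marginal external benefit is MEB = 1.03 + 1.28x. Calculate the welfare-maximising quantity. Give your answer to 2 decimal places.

Social marginal benefit = demand + MEB = 34.94 - 2.62x.
Set SMB = MC: 34.94 - 2.62x = 25.73 + 1.10x → x* = 2.4758.

x* = 2.48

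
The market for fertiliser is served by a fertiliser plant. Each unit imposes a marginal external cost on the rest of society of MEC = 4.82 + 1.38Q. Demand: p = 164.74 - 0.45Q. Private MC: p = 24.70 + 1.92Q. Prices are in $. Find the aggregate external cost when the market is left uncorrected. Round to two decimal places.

$2693.92

Market equilibrium (private): 24.70 + 1.92Q = 164.74 - 0.45Q → Q_m = 59.0886.
Total external cost = ∫₀^{Q_m} (4.82 + 1.38Q) dQ = 4.82×59.0886 + ½×1.38×59.0886² = 2693.9163.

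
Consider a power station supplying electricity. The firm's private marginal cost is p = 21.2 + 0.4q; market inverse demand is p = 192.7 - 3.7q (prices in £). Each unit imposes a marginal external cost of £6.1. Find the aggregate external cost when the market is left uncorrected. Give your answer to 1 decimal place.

Market equilibrium (private): 21.2 + 0.4q = 192.7 - 3.7q → q_m = 41.8293.
Total external cost = MEC × q_m = 6.1 × 41.8293 = 255.1587.

£255.2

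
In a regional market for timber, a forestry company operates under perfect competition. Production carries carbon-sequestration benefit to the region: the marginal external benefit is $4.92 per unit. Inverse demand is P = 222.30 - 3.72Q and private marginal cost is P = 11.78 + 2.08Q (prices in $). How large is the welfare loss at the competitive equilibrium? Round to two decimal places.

DWL = $2.09

Market equilibrium (private): 11.78 + 2.08Q = 222.30 - 3.72Q → Q_m = 36.2966.
Social marginal cost = private MC − MEB = 6.86 + 2.08Q.
Set SMC = demand: 6.86 + 2.08Q = 222.30 - 3.72Q → Q* = 37.1448.
Height of the DWL triangle at Q_m is demand(Q_m) − SMC(Q_m) = MEB(Q_m) = 4.9200.
DWL = ½ × 0.8482 × 4.9200 = 2.0866.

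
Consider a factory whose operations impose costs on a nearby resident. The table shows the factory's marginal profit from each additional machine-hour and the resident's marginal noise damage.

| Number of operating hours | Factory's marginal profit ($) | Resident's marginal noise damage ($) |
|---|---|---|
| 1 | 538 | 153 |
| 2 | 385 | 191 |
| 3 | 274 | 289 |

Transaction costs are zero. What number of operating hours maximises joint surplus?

2

Bargaining reaches the level where marginal profit last exceeds marginal noise damage.
That holds through level 2 (385 ≥ 191) but not at 3 (274 < 289).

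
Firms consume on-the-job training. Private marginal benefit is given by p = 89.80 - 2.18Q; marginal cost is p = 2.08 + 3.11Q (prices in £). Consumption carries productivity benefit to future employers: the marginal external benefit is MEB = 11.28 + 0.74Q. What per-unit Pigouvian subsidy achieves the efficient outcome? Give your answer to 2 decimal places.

subsidy = £27.38 per unit

Social marginal benefit = demand + MEB = 101.08 - 1.44Q.
Set SMB = MC: 101.08 - 1.44Q = 2.08 + 3.11Q → Q* = 21.7582.
The Pigouvian subsidy equals MEB at Q*: 11.28 + 0.74×21.7582 = 27.3811.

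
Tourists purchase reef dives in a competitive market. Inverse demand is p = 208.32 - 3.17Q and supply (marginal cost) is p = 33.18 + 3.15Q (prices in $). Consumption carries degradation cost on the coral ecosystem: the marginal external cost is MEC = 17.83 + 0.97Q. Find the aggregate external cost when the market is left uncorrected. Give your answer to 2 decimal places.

$866.56

Market equilibrium (private): 33.18 + 3.15Q = 208.32 - 3.17Q → Q_m = 27.7120.
Total external cost = ∫₀^{Q_m} (17.83 + 0.97Q) dQ = 17.83×27.7120 + ½×0.97×27.7120² = 866.5631.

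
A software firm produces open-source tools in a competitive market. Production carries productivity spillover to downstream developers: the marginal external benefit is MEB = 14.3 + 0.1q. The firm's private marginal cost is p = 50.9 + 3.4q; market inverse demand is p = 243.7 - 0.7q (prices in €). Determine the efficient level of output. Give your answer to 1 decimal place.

Social marginal cost = private MC − MEB = 36.6 + 3.3q.
Set SMC = demand: 36.6 + 3.3q = 243.7 - 0.7q → q* = 51.7750.

q* = 51.8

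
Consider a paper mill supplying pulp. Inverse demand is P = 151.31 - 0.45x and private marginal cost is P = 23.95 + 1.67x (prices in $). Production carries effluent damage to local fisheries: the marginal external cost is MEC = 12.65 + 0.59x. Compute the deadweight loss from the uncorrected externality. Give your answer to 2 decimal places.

DWL = $426.77

Market equilibrium (private): 23.95 + 1.67x = 151.31 - 0.45x → x_m = 60.0755.
Social marginal cost = private MC + MEC = 36.60 + 2.26x.
Set SMC = demand: 36.60 + 2.26x = 151.31 - 0.45x → x* = 42.3284.
Height of the DWL triangle at x_m is SMC(x_m) − demand(x_m) = MEC(x_m) = 48.0945.
DWL = ½ × 17.7471 × 48.0945 = 426.7690.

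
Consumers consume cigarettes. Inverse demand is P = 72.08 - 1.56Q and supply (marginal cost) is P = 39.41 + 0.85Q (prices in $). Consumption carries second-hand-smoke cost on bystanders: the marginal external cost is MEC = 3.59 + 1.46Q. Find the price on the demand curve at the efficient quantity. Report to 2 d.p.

Social marginal benefit = demand − MEC = 68.49 - 3.02Q.
Set SMB = MC: 68.49 - 3.02Q = 39.41 + 0.85Q → Q* = 7.5142.
Consumer price on the demand curve at Q*: 72.08 − 1.56×7.5142 = 60.3578.

P = $60.36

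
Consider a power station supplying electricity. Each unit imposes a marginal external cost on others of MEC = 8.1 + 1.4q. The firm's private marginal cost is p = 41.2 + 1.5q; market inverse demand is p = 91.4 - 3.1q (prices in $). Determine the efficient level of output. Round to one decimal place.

q* = 7.0

Social marginal cost = private MC + MEC = 49.3 + 2.9q.
Set SMC = demand: 49.3 + 2.9q = 91.4 - 3.1q → q* = 7.0167.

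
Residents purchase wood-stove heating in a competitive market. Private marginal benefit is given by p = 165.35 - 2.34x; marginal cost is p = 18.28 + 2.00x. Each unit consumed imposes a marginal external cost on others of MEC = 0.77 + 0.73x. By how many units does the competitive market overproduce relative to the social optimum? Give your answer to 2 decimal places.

5.03 units

Market equilibrium (private): 18.28 + 2.00x = 165.35 - 2.34x → x_m = 33.8871.
Social marginal benefit = demand − MEC = 164.58 - 3.07x.
Set SMB = MC: 164.58 - 3.07x = 18.28 + 2.00x → x* = 28.8560.
Gap = |33.8871 − 28.8560| = 5.0311.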